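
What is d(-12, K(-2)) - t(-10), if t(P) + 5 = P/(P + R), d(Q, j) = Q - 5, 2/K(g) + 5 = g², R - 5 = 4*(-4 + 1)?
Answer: -214/17 ≈ -12.588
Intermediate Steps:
R = -7 (R = 5 + 4*(-4 + 1) = 5 + 4*(-3) = 5 - 12 = -7)
K(g) = 2/(-5 + g²)
d(Q, j) = -5 + Q
t(P) = -5 + P/(-7 + P) (t(P) = -5 + P/(P - 7) = -5 + P/(-7 + P))
d(-12, K(-2)) - t(-10) = (-5 - 12) - (35 - 4*(-10))/(-7 - 10) = -17 - (35 + 40)/(-17) = -17 - (-1)*75/17 = -17 - 1*(-75/17) = -17 + 75/17 = -214/17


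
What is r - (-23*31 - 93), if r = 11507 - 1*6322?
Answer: 5991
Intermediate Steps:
r = 5185 (r = 11507 - 6322 = 5185)
r - (-23*31 - 93) = 5185 - (-23*31 - 93) = 5185 - (-713 - 93) = 5185 - 1*(-806) = 5185 + 806 = 5991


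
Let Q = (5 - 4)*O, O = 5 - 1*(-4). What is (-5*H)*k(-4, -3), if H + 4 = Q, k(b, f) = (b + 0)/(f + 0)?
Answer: -100/3 ≈ -33.333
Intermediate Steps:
O = 9 (O = 5 + 4 = 9)
k(b, f) = b/f
Q = 9 (Q = (5 - 4)*9 = 1*9 = 9)
H = 5 (H = -4 + 9 = 5)
(-5*H)*k(-4, -3) = (-5*5)*(-4/(-3)) = -(-100)*(-1)/3 = -25*4/3 = -100/3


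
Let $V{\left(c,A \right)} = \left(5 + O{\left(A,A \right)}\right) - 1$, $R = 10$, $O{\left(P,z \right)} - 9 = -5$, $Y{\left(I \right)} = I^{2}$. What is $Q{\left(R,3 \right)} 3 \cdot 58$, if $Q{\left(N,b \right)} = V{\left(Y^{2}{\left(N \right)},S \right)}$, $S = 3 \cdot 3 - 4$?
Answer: $1392$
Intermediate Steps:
$O{\left(P,z \right)} = 4$ ($O{\left(P,z \right)} = 9 - 5 = 4$)
$S = 5$ ($S = 9 - 4 = 5$)
$V{\left(c,A \right)} = 8$ ($V{\left(c,A \right)} = \left(5 + 4\right) - 1 = 9 - 1 = 8$)
$Q{\left(N,b \right)} = 8$
$Q{\left(R,3 \right)} 3 \cdot 58 = 8 \cdot 3 \cdot 58 = 24 \cdot 58 = 1392$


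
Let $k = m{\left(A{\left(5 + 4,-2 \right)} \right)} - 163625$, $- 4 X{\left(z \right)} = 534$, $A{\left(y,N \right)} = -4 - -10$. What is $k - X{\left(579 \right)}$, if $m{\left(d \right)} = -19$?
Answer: $- \frac{327021}{2} \approx -1.6351 \cdot 10^{5}$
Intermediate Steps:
$A{\left(y,N \right)} = 6$ ($A{\left(y,N \right)} = -4 + 10 = 6$)
$X{\left(z \right)} = - \frac{267}{2}$ ($X{\left(z \right)} = \left(- \frac{1}{4}\right) 534 = - \frac{267}{2}$)
$k = -163644$ ($k = -19 - 163625 = -163644$)
$k - X{\left(579 \right)} = -163644 - - \frac{267}{2} = -163644 + \frac{267}{2} = - \frac{327021}{2}$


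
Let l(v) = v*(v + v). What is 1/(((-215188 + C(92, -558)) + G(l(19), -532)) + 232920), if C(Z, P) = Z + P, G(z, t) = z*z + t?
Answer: 1/538018 ≈ 1.8587e-6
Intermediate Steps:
l(v) = 2*v**2 (l(v) = v*(2*v) = 2*v**2)
G(z, t) = t + z**2 (G(z, t) = z**2 + t = t + z**2)
C(Z, P) = P + Z
1/(((-215188 + C(92, -558)) + G(l(19), -532)) + 232920) = 1/(((-215188 + (-558 + 92)) + (-532 + (2*19**2)**2)) + 232920) = 1/(((-215188 - 466) + (-532 + (2*361)**2)) + 232920) = 1/((-215654 + (-532 + 722**2)) + 232920) = 1/((-215654 + (-532 + 521284)) + 232920) = 1/((-215654 + 520752) + 232920) = 1/(305098 + 232920) = 1/538018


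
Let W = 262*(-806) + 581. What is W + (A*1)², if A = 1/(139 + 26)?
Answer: -5733339974/27225 ≈ -2.1059e+5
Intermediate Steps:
A = 1/165 ≈ 0.0060606
W = -210591 (W = -211172 + 581 = -210591)
W + (A*1)² = -210591 + ((1/165)*1)² = -210591 + (1/165)² = -210591 + 1/27225 = -5733339974/27225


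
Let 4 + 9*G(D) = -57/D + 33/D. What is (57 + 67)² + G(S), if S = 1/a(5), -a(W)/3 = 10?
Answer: 139100/9 ≈ 15456.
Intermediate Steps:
a(W) = -30 (a(W) = -3*10 = -30)
S = -1/30 (S = 1/(-30) = -1/30 ≈ -0.033333)
G(D) = -4/9 - 8/(3*D) (G(D) = -4/9 + (-57/D + 33/D)/9 = -4/9 + (-24/D)/9 = -4/9 - 8/(3*D))
(57 + 67)² + G(S) = (57 + 67)² + 4*(-6 - 1*(-1/30))/(9*(-1/30)) = 124² + (4/9)*(-30)*(-6 + 1/30) = 15376 + (4/9)*(-30)*(-179/30) = 15376 + 716/9 = 139100/9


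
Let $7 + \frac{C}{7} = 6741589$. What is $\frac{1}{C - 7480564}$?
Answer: $\frac{1}{39710510} \approx 2.5182 \cdot 10^{-8}$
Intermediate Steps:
$C = 47191074$ ($C = -49 + 7 \cdot 6741589 = -49 + 47191123 = 47191074$)
$\frac{1}{C - 7480564} = \frac{1}{47191074 - 7480564} = \frac{1}{39710510}$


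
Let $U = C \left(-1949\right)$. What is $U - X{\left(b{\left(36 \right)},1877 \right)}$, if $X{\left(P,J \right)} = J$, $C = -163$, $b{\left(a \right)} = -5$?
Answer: $315810$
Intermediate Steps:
$U = 317687$ ($U = \left(-163\right) \left(-1949\right) = 317687$)
$U - X{\left(b{\left(36 \right)},1877 \right)} = 317687 - 1877 = 315810$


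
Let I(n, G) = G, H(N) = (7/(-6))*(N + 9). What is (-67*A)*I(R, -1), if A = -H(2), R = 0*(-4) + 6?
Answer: 5159/6 ≈ 859.83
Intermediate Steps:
R = 6 (R = 0 + 6 = 6)
H(N) = -21/2 - 7*N/6 (H(N) = (7*(-1/6))*(9 + N) = -7*(9 + N)/6 = -21/2 - 7*N/6)
A = 77/6 (A = -(-21/2 - 7/6*2) = -(-21/2 - 7/3) = -1*(-77/6) = 77/6 ≈ 12.833)
(-67*A)*I(R, -1) = -67*77/6*(-1) = -5159/6*(-1) = 5159/6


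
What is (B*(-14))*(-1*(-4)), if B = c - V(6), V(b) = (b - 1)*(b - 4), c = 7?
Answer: 168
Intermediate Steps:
V(b) = (-1 + b)*(-4 + b)
B = -3 (B = 7 - (4 + 6² - 5*6) = 7 - (4 + 36 - 30) = 7 - 1*10 = 7 - 10 = -3)
(B*(-14))*(-1*(-4)) = (-3*(-14))*(-1*(-4)) = 42*4 = 168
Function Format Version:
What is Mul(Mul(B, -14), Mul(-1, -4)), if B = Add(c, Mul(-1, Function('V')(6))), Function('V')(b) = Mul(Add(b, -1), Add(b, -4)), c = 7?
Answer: 168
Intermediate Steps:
Function('V')(b) = Mul(Add(-1, b), Add(-4, b))
B = -3 (B = Add(7, Mul(-1, Add(4, Pow(6, 2), Mul(-5, 6)))) = Add(7, Mul(-1, Add(4, 36, -30))) = Add(7, Mul(-1, 10)) = Add(7, -10) = -3)
Mul(Mul(B, -14), Mul(-1, -4)) = Mul(Mul(-3, -14), Mul(-1, -4)) = Mul(42, 4) = 168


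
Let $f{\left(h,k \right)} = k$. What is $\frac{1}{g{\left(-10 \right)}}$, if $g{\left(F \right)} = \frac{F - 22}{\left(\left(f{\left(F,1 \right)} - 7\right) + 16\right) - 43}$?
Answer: $\frac{33}{32} \approx 1.0313$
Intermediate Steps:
$g{\left(F \right)} = \frac{2}{3} - \frac{F}{33}$ ($g{\left(F \right)} = \frac{F - 22}{\left(\left(1 - 7\right) + 16\right) - 43} = \frac{-22 + F}{\left(-6 + 16\right) - 43} = \frac{-22 + F}{10 - 43} = \frac{-22 + F}{-33} = \left(-22 + F\right) \left(- \frac{1}{33}\right) = \frac{2}{3} - \frac{F}{33}$)
$\frac{1}{g{\left(-10 \right)}} = \frac{1}{\frac{2}{3} - - \frac{10}{33}} = \frac{1}{\frac{2}{3} + \frac{10}{33}} = \frac{1}{\frac{32}{33}} = \frac{33}{32}$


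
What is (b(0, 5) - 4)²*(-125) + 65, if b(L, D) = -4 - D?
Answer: -21060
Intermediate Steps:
(b(0, 5) - 4)²*(-125) + 65 = ((-4 - 1*5) - 4)²*(-125) + 65 = ((-4 - 5) - 4)²*(-125) + 65 = (-9 - 4)²*(-125) + 65 = (-13)²*(-125) + 65 = 169*(-125) + 65 = -21125 + 65 = -21060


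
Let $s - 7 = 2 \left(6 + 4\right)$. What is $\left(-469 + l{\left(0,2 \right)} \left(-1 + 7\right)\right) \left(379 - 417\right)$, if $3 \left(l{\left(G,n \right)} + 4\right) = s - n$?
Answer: $16834$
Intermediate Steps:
$s = 27$ ($s = 7 + 2 \left(6 + 4\right) = 7 + 2 \cdot 10 = 7 + 20 = 27$)
$l{\left(G,n \right)} = 5 - \frac{n}{3}$ ($l{\left(G,n \right)} = -4 + \frac{27 - n}{3} = -4 - \left(-9 + \frac{n}{3}\right) = 5 - \frac{n}{3}$)
$\left(-469 + l{\left(0,2 \right)} \left(-1 + 7\right)\right) \left(379 - 417\right) = \left(-469 + \left(5 - \frac{2}{3}\right) \left(-1 + 7\right)\right) \left(379 - 417\right) = \left(-469 + \left(5 - \frac{2}{3}\right) 6\right) \left(-38\right) = \left(-469 + \frac{13}{3} \cdot 6\right) \left(-38\right) = \left(-469 + 26\right) \left(-38\right) = \left(-443\right) \left(-38\right) = 16834$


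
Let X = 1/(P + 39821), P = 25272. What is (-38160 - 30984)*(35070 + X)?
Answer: -157842719116584/65093 ≈ -2.4249e+9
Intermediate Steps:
X = 1/65093 (X = 1/(25272 + 39821) = 1/65093 ≈ 1.5363e-5)
(-38160 - 30984)*(35070 + X) = (-38160 - 30984)*(35070 + 1/65093) = -69144*2282811511/65093 = -157842719116584/65093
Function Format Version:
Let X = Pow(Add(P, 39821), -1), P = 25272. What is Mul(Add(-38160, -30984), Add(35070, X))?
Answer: Rational(-157842719116584, 65093) ≈ -2.4249e+9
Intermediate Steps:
X = Rational(1, 65093) (X = Pow(Add(25272, 39821), -1) = Pow(65093, -1) = Rational(1, 65093) ≈ 1.5363e-5)
Mul(Add(-38160, -30984), Add(35070, X)) = Mul(Add(-38160, -30984), Add(35070, Rational(1, 65093))) = Mul(-69144, Rational(2282811511, 65093)) = Rational(-157842719116584, 65093)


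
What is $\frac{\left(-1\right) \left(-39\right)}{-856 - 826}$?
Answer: $- \frac{39}{1682} \approx -0.023187$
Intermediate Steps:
$\frac{\left(-1\right) \left(-39\right)}{-856 - 826} = \frac{1}{-1682} \cdot 39 = \left(- \frac{1}{1682}\right) 39 = - \frac{39}{1682}$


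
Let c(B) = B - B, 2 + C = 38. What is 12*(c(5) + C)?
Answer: 432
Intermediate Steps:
C = 36 (C = -2 + 38 = 36)
c(B) = 0
12*(c(5) + C) = 12*(0 + 36) = 12*36 = 432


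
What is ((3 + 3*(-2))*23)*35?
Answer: -2415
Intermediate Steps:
((3 + 3*(-2))*23)*35 = ((3 - 6)*23)*35 = -3*23*35 = -69*35 = -2415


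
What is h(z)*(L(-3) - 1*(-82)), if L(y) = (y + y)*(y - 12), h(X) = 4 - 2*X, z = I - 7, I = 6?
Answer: 1032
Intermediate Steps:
z = -1 (z = 6 - 7 = -1)
L(y) = 2*y*(-12 + y) (L(y) = (2*y)*(-12 + y) = 2*y*(-12 + y))
h(z)*(L(-3) - 1*(-82)) = (4 - 2*(-1))*(2*(-3)*(-12 - 3) - 1*(-82)) = (4 + 2)*(2*(-3)*(-15) + 82) = 6*(90 + 82) = 6*172 = 1032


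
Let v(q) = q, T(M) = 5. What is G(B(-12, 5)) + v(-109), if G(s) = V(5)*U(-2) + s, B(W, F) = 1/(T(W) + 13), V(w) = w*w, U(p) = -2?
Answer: -2861/18 ≈ -158.94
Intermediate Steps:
V(w) = w²
B(W, F) = 1/18 (B(W, F) = 1/(5 + 13) = 1/18)
G(s) = -50 + s (G(s) = 5²*(-2) + s = 25*(-2) + s = -50 + s)
G(B(-12, 5)) + v(-109) = (-50 + 1/18) - 109 = -899/18 - 109 = -2861/18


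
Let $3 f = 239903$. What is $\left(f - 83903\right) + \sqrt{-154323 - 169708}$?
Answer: $- \frac{11806}{3} + i \sqrt{324031} \approx -3935.3 + 569.24 i$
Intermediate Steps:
$f = \frac{239903}{3}$ ($f = \frac{1}{3} \cdot 239903 = \frac{239903}{3} \approx 79968.0$)
$\left(f - 83903\right) + \sqrt{-154323 - 169708} = \left(\frac{239903}{3} - 83903\right) + \sqrt{-154323 - 169708} = - \frac{11806}{3} + \sqrt{-324031} = - \frac{11806}{3} + i \sqrt{324031}$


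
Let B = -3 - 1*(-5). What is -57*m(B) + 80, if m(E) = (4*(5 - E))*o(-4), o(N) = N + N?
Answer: 5552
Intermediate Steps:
o(N) = 2*N
B = 2 (B = -3 + 5 = 2)
m(E) = -160 + 32*E (m(E) = (4*(5 - E))*(2*(-4)) = (20 - 4*E)*(-8) = -160 + 32*E)
-57*m(B) + 80 = -57*(-160 + 32*2) + 80 = -57*(-160 + 64) + 80 = -57*(-96) + 80 = 5472 + 80 = 5552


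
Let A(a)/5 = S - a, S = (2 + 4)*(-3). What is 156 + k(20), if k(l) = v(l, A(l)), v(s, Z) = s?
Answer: 176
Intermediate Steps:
S = -18 (S = 6*(-3) = -18)
A(a) = -90 - 5*a (A(a) = 5*(-18 - a) = -90 - 5*a)
k(l) = l
156 + k(20) = 156 + 20 = 176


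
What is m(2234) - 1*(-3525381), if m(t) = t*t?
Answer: 8516137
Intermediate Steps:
m(t) = t²
m(2234) - 1*(-3525381) = 2234² - 1*(-3525381) = 4990756 + 3525381 = 8516137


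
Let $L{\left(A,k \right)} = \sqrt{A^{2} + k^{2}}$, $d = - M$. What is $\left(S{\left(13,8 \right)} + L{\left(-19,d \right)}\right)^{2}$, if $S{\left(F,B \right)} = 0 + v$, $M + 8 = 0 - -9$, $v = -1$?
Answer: $\left(1 - \sqrt{362}\right)^{2} \approx 324.95$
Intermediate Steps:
$M = 1$ ($M = -8 + \left(0 - -9\right) = -8 + \left(0 + 9\right) = -8 + 9 = 1$)
$S{\left(F,B \right)} = -1$ ($S{\left(F,B \right)} = 0 - 1 = -1$)
$d = -1$ ($d = \left(-1\right) 1 = -1$)
$\left(S{\left(13,8 \right)} + L{\left(-19,d \right)}\right)^{2} = \left(-1 + \sqrt{\left(-19\right)^{2} + \left(-1\right)^{2}}\right)^{2} = \left(-1 + \sqrt{361 + 1}\right)^{2} = \left(-1 + \sqrt{362}\right)^{2}$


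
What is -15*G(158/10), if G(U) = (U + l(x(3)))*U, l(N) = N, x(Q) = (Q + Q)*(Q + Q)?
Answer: -61383/5 ≈ -12277.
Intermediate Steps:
x(Q) = 4*Q**2 (x(Q) = (2*Q)*(2*Q) = 4*Q**2)
G(U) = U*(36 + U) (G(U) = (U + 4*3**2)*U = (U + 4*9)*U = (U + 36)*U = (36 + U)*U = U*(36 + U))
-15*G(158/10) = -15*158/10*(36 + 158/10) = -15*158*(1/10)*(36 + 158*(1/10)) = -237*(36 + 79/5) = -237*259/5 = -15*20461/25 = -61383/5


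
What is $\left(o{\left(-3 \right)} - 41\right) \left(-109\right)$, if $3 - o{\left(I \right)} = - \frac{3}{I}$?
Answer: $4251$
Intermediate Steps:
$o{\left(I \right)} = 3 + \frac{3}{I}$ ($o{\left(I \right)} = 3 - - \frac{3}{I} = 3 + \frac{3}{I}$)
$\left(o{\left(-3 \right)} - 41\right) \left(-109\right) = \left(\left(3 + \frac{3}{-3}\right) - 41\right) \left(-109\right) = \left(\left(3 + 3 \left(- \frac{1}{3}\right)\right) - 41\right) \left(-109\right) = \left(\left(3 - 1\right) - 41\right) \left(-109\right) = \left(2 - 41\right) \left(-109\right) = \left(-39\right) \left(-109\right) = 4251$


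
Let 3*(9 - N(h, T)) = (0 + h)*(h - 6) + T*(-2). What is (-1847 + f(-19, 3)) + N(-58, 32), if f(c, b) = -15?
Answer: -3069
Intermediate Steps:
N(h, T) = 9 + 2*T/3 - h*(-6 + h)/3 (N(h, T) = 9 - ((0 + h)*(h - 6) + T*(-2))/3 = 9 - (h*(-6 + h) - 2*T)/3 = 9 - (-2*T + h*(-6 + h))/3 = 9 + (2*T/3 - h*(-6 + h)/3) = 9 + 2*T/3 - h*(-6 + h)/3)
(-1847 + f(-19, 3)) + N(-58, 32) = (-1847 - 15) + (9 + 2*(-58) - ⅓*(-58)² + (⅔)*32) = -1862 + (9 - 116 - ⅓*3364 + 64/3) = -1862 + (9 - 116 - 3364/3 + 64/3) = -1862 - 1207 = -3069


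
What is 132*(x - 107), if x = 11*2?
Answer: -11220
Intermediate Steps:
x = 22
132*(x - 107) = 132*(22 - 107) = 132*(-85) = -11220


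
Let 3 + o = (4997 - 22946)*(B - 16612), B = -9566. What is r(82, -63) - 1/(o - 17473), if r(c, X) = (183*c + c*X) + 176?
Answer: 4706032083135/469851446 ≈ 10016.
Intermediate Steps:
r(c, X) = 176 + 183*c + X*c (r(c, X) = (183*c + X*c) + 176 = 176 + 183*c + X*c)
o = 469868919 (o = -3 + (4997 - 22946)*(-9566 - 16612) = -3 - 17949*(-26178) = -3 + 469868922 = 469868919)
r(82, -63) - 1/(o - 17473) = (176 + 183*82 - 63*82) - 1/(469868919 - 17473) = (176 + 15006 - 5166) - 1/469851446 = 10016 - 1*1/469851446 = 10016 - 1/469851446 = 4706032083135/469851446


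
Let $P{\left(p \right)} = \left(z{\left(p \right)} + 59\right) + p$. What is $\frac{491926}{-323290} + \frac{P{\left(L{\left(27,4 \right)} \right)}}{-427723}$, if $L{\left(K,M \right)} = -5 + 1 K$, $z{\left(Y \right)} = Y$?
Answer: $- \frac{105220681684}{69139284335} \approx -1.5219$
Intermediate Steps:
$L{\left(K,M \right)} = -5 + K$
$P{\left(p \right)} = 59 + 2 p$ ($P{\left(p \right)} = \left(p + 59\right) + p = \left(59 + p\right) + p = 59 + 2 p$)
$\frac{491926}{-323290} + \frac{P{\left(L{\left(27,4 \right)} \right)}}{-427723} = \frac{491926}{-323290} + \frac{59 + 2 \left(-5 + 27\right)}{-427723} = 491926 \left(- \frac{1}{323290}\right) + \left(59 + 2 \cdot 22\right) \left(- \frac{1}{427723}\right) = - \frac{245963}{161645} + \left(59 + 44\right) \left(- \frac{1}{427723}\right) = - \frac{245963}{161645} + 103 \left(- \frac{1}{427723}\right) = - \frac{245963}{161645} - \frac{103}{427723} = - \frac{105220681684}{69139284335}$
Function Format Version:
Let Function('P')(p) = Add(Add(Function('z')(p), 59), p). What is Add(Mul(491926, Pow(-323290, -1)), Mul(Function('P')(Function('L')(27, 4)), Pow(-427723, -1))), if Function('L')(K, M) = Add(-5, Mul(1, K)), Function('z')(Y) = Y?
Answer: Rational(-105220681684, 69139284335) ≈ -1.5219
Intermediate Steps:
Function('L')(K, M) = Add(-5, K)
Function('P')(p) = Add(59, Mul(2, p)) (Function('P')(p) = Add(Add(p, 59), p) = Add(Add(59, p), p) = Add(59, Mul(2, p)))
Add(Mul(491926, Pow(-323290, -1)), Mul(Function('P')(Function('L')(27, 4)), Pow(-427723, -1))) = Add(Mul(491926, Pow(-323290, -1)), Mul(Add(59, Mul(2, Add(-5, 27))), Pow(-427723, -1))) = Add(Mul(491926, Rational(-1, 323290)), Mul(Add(59, Mul(2, 22)), Rational(-1, 427723))) = Add(Rational(-245963, 161645), Mul(Add(59, 44), Rational(-1, 427723))) = Add(Rational(-245963, 161645), Mul(103, Rational(-1, 427723))) = Add(Rational(-245963, 161645), Rational(-103, 427723)) = Rational(-105220681684, 69139284335)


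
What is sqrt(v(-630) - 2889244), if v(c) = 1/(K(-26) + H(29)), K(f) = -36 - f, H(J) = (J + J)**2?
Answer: 25*I*sqrt(52003230006)/3354 ≈ 1699.8*I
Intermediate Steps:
H(J) = 4*J**2 (H(J) = (2*J)**2 = 4*J**2)
v(c) = 1/3354 (v(c) = 1/((-36 - 1*(-26)) + 4*29**2) = 1/((-36 + 26) + 4*841) = 1/(-10 + 3364) = 1/3354)
sqrt(v(-630) - 2889244) = sqrt(1/3354 - 2889244) = sqrt(-9690524375/3354) = 25*I*sqrt(52003230006)/3354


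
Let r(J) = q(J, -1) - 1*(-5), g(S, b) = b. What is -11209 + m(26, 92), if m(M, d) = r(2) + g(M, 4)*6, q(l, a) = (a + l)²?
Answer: -11179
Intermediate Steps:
r(J) = 5 + (-1 + J)² (r(J) = (-1 + J)² - 1*(-5) = (-1 + J)² + 5 = 5 + (-1 + J)²)
m(M, d) = 30 (m(M, d) = (5 + (-1 + 2)²) + 4*6 = (5 + 1²) + 24 = (5 + 1) + 24 = 6 + 24 = 30)
-11209 + m(26, 92) = -11209 + 30 = -11179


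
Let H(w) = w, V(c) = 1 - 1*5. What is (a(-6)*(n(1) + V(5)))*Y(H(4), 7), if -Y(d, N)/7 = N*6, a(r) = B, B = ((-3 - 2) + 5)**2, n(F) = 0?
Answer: 0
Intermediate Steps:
B = 0 (B = (-5 + 5)**2 = 0**2 = 0)
V(c) = -4 (V(c) = 1 - 5 = -4)
a(r) = 0
Y(d, N) = -42*N (Y(d, N) = -7*N*6 = -42*N)
(a(-6)*(n(1) + V(5)))*Y(H(4), 7) = (0*(0 - 4))*(-42*7) = (0*(-4))*(-294) = 0*(-294) = 0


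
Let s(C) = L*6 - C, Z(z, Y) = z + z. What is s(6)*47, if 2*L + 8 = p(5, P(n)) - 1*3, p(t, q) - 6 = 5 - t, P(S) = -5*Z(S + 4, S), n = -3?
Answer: -987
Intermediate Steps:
Z(z, Y) = 2*z
P(S) = -40 - 10*S (P(S) = -10*(S + 4) = -10*(4 + S) = -5*(8 + 2*S) = -40 - 10*S)
p(t, q) = 11 - t (p(t, q) = 6 + (5 - t) = 11 - t)
L = -5/2 (L = -4 + ((11 - 1*5) - 1*3)/2 = -4 + ((11 - 5) - 3)/2 = -4 + (6 - 3)/2 = -4 + (½)*3 = -4 + 3/2 = -5/2 ≈ -2.5000)
s(C) = -15 - C (s(C) = -5/2*6 - C = -15 - C)
s(6)*47 = (-15 - 1*6)*47 = (-15 - 6)*47 = -21*47 = -987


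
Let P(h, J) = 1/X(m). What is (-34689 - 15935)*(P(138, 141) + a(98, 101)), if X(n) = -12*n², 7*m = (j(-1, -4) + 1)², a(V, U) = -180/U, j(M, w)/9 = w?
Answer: 119599382608/1325625 ≈ 90221.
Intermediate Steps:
j(M, w) = 9*w
m = 175 (m = (9*(-4) + 1)²/7 = (-36 + 1)²/7 = (⅐)*(-35)² = (⅐)*1225 = 175)
P(h, J) = -1/367500 (P(h, J) = 1/(-12*175²) = 1/(-12*30625) = 1/(-367500) = -1/367500)
(-34689 - 15935)*(P(138, 141) + a(98, 101)) = (-34689 - 15935)*(-1/367500 - 180/101) = -50624*(-1/367500 - 180*1/101) = -50624*(-1/367500 - 180/101) = -50624*(-66150101/37117500) = 119599382608/1325625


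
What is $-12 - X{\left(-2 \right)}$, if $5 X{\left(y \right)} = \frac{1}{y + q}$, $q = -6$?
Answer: $- \frac{479}{40} \approx -11.975$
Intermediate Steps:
$X{\left(y \right)} = \frac{1}{5 \left(-6 + y\right)}$ ($X{\left(y \right)} = \frac{1}{5 \left(y - 6\right)} = \frac{1}{5 \left(-6 + y\right)}$)
$-12 - X{\left(-2 \right)} = -12 - \frac{1}{5 \left(-6 - 2\right)} = -12 - \frac{1}{5 \left(-8\right)} = -12 - \frac{1}{5} \left(- \frac{1}{8}\right) = -12 - - \frac{1}{40} = -12 + \frac{1}{40} = - \frac{479}{40}$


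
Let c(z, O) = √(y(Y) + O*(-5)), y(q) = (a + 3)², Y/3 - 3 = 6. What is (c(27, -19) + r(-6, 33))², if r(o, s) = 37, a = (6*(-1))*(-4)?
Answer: 2193 + 148*√206 ≈ 4317.2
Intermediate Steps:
Y = 27 (Y = 9 + 3*6 = 9 + 18 = 27)
a = 24 (a = -6*(-4) = 24)
y(q) = 729 (y(q) = (24 + 3)² = 27² = 729)
c(z, O) = √(729 - 5*O) (c(z, O) = √(729 + O*(-5)) = √(729 - 5*O))
(c(27, -19) + r(-6, 33))² = (√(729 - 5*(-19)) + 37)² = (√(729 + 95) + 37)² = (√824 + 37)² = (2*√206 + 37)² = (37 + 2*√206)²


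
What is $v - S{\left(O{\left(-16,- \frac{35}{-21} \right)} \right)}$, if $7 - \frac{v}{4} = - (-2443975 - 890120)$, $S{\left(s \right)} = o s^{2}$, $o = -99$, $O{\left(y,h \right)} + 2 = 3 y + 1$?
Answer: $-13098653$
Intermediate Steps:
$O{\left(y,h \right)} = -1 + 3 y$ ($O{\left(y,h \right)} = -2 + \left(3 y + 1\right) = -2 + \left(1 + 3 y\right) = -1 + 3 y$)
$S{\left(s \right)} = - 99 s^{2}$
$v = -13336352$ ($v = 28 - 4 \left(- (-2443975 - 890120)\right) = 28 - 4 \left(\left(-1\right) \left(-3334095\right)\right) = 28 - 13336380 = -13336352$)
$v - S{\left(O{\left(-16,- \frac{35}{-21} \right)} \right)} = -13336352 - - 99 \left(-1 + 3 \left(-16\right)\right)^{2} = -13336352 - - 99 \left(-1 - 48\right)^{2} = -13336352 - - 99 \left(-49\right)^{2} = -13336352 - \left(-99\right) 2401 = -13336352 - -237699 = -13336352 + 237699 = -13098653$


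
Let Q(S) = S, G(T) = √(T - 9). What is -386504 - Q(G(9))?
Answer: -386504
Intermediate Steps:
G(T) = √(-9 + T)
-386504 - Q(G(9)) = -386504 - √(-9 + 9) = -386504 - √0 = -386504 - 1*0 = -386504 + 0 = -386504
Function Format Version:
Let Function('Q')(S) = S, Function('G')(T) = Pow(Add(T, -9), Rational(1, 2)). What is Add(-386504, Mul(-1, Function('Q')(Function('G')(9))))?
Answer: -386504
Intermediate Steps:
Function('G')(T) = Pow(Add(-9, T), Rational(1, 2))
Add(-386504, Mul(-1, Function('Q')(Function('G')(9)))) = Add(-386504, Mul(-1, Pow(Add(-9, 9), Rational(1, 2)))) = Add(-386504, Mul(-1, Pow(0, Rational(1, 2)))) = Add(-386504, Mul(-1, 0)) = Add(-386504, 0) = -386504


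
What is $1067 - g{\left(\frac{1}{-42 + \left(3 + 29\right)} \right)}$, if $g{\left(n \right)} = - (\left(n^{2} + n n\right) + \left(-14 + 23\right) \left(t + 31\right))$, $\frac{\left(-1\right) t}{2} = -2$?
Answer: $\frac{69101}{50} \approx 1382.0$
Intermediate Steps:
$t = 4$ ($t = \left(-2\right) \left(-2\right) = 4$)
$g{\left(n \right)} = -315 - 2 n^{2}$ ($g{\left(n \right)} = - (\left(n^{2} + n n\right) + \left(-14 + 23\right) \left(4 + 31\right)) = - (\left(n^{2} + n^{2}\right) + 9 \cdot 35) = - (2 n^{2} + 315) = - (315 + 2 n^{2}) = -315 - 2 n^{2}$)
$1067 - g{\left(\frac{1}{-42 + \left(3 + 29\right)} \right)} = 1067 - \left(-315 - 2 \left(\frac{1}{-42 + \left(3 + 29\right)}\right)^{2}\right) = 1067 - \left(-315 - 2 \left(\frac{1}{-42 + 32}\right)^{2}\right) = 1067 - \left(-315 - 2 \left(\frac{1}{-10}\right)^{2}\right) = 1067 - \left(-315 - 2 \left(- \frac{1}{10}\right)^{2}\right) = 1067 - \left(-315 - \frac{1}{50}\right) = 1067 - - \frac{15751}{50} = 1067 + \frac{15751}{50} = \frac{69101}{50}$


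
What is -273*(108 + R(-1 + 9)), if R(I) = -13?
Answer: -25935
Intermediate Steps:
-273*(108 + R(-1 + 9)) = -273*(108 - 13) = -273*95 = -25935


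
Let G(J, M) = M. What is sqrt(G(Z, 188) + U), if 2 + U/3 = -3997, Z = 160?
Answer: 7*I*sqrt(241) ≈ 108.67*I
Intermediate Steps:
U = -11997 (U = -6 + 3*(-3997) = -6 - 11991 = -11997)
sqrt(G(Z, 188) + U) = sqrt(188 - 11997) = sqrt(-11809) = 7*I*sqrt(241)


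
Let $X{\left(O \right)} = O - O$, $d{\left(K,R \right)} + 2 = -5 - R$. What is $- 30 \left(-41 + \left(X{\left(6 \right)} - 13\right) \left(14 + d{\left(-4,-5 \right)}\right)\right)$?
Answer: $5910$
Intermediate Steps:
$d{\left(K,R \right)} = -7 - R$ ($d{\left(K,R \right)} = -2 - \left(5 + R\right) = -7 - R$)
$X{\left(O \right)} = 0$
$- 30 \left(-41 + \left(X{\left(6 \right)} - 13\right) \left(14 + d{\left(-4,-5 \right)}\right)\right) = - 30 \left(-41 + \left(0 - 13\right) \left(14 - 2\right)\right) = - 30 \left(-41 - 13 \left(14 + \left(-7 + 5\right)\right)\right) = - 30 \left(-41 - 13 \left(14 - 2\right)\right) = - 30 \left(-41 - 156\right) = \left(-30\right) \left(-197\right) = 5910$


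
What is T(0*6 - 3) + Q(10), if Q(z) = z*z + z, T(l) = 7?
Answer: 117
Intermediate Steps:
Q(z) = z + z² (Q(z) = z² + z = z + z²)
T(0*6 - 3) + Q(10) = 7 + 10*(1 + 10) = 7 + 10*11 = 7 + 110 = 117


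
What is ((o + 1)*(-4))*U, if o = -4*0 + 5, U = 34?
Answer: -816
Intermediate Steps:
o = 5 (o = 0 + 5 = 5)
((o + 1)*(-4))*U = ((5 + 1)*(-4))*34 = (6*(-4))*34 = -24*34 = -816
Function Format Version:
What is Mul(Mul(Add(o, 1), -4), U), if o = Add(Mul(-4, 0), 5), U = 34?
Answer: -816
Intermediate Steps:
o = 5 (o = Add(0, 5) = 5)
Mul(Mul(Add(o, 1), -4), U) = Mul(Mul(Add(5, 1), -4), 34) = Mul(Mul(6, -4), 34) = Mul(-24, 34) = -816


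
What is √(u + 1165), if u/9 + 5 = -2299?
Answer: I*√19571 ≈ 139.9*I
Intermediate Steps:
u = -20736 (u = -45 + 9*(-2299) = -45 - 20691 = -20736)
√(u + 1165) = √(-20736 + 1165) = √(-19571) = I*√19571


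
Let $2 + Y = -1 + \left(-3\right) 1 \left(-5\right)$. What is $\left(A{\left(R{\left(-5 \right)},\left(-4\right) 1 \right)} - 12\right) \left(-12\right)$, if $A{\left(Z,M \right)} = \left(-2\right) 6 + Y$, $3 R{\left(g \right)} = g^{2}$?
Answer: $144$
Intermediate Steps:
$Y = 12$ ($Y = -2 - \left(1 - \left(-3\right) 1 \left(-5\right)\right) = -2 - -14 = -2 + \left(-1 + 15\right) = -2 + 14 = 12$)
$R{\left(g \right)} = \frac{g^{2}}{3}$
$A{\left(Z,M \right)} = 0$ ($A{\left(Z,M \right)} = \left(-2\right) 6 + 12 = -12 + 12 = 0$)
$\left(A{\left(R{\left(-5 \right)},\left(-4\right) 1 \right)} - 12\right) \left(-12\right) = \left(0 - 12\right) \left(-12\right) = \left(-12\right) \left(-12\right) = 144$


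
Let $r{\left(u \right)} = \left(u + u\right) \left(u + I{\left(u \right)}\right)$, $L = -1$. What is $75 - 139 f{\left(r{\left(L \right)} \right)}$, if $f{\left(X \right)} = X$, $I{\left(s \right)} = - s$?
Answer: $75$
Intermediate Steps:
$r{\left(u \right)} = 0$ ($r{\left(u \right)} = \left(u + u\right) \left(u - u\right) = 2 u 0 = 0$)
$75 - 139 f{\left(r{\left(L \right)} \right)} = 75 - 0 = 75 + 0 = 75$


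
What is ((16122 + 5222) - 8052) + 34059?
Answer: 47351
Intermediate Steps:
((16122 + 5222) - 8052) + 34059 = (21344 - 8052) + 34059 = 13292 + 34059 = 47351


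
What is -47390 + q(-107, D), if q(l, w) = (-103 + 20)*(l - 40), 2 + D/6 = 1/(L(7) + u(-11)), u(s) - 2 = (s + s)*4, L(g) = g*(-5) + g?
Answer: -35189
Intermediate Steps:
L(g) = -4*g (L(g) = -5*g + g = -4*g)
u(s) = 2 + 8*s (u(s) = 2 + (s + s)*4 = 2 + (2*s)*4 = 2 + 8*s)
D = -229/19 (D = -12 + 6/(-4*7 + (2 + 8*(-11))) = -12 + 6/(-28 + (2 - 88)) = -12 + 6/(-28 - 86) = -12 + 6/(-114) = -12 + 6*(-1/114) = -12 - 1/19 = -229/19 ≈ -12.053)
q(l, w) = 3320 - 83*l (q(l, w) = -83*(-40 + l) = 3320 - 83*l)
-47390 + q(-107, D) = -47390 + (3320 - 83*(-107)) = -47390 + (3320 + 8881) = -47390 + 12201 = -35189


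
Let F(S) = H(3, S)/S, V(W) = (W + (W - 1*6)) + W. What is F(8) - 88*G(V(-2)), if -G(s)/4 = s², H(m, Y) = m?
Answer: 405507/8 ≈ 50688.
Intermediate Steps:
V(W) = -6 + 3*W (V(W) = (W + (W - 6)) + W = (W + (-6 + W)) + W = (-6 + 2*W) + W = -6 + 3*W)
F(S) = 3/S
G(s) = -4*s²
F(8) - 88*G(V(-2)) = 3/8 - (-352)*(-6 + 3*(-2))² = 3*(⅛) - (-352)*(-6 - 6)² = 3/8 - (-352)*(-12)² = 3/8 - (-352)*144 = 3/8 - 88*(-576) = 3/8 + 50688 = 405507/8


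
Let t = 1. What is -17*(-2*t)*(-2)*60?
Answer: -4080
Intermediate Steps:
-17*(-2*t)*(-2)*60 = -17*(-2*1)*(-2)*60 = -(-34)*(-2)*60 = -17*4*60 = -68*60 = -4080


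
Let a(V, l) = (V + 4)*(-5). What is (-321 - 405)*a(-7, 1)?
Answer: -10890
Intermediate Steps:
a(V, l) = -20 - 5*V (a(V, l) = (4 + V)*(-5) = -20 - 5*V)
(-321 - 405)*a(-7, 1) = (-321 - 405)*(-20 - 5*(-7)) = -726*(-20 + 35) = -726*15 = -10890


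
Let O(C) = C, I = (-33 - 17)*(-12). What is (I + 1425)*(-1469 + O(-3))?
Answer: -2980800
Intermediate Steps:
I = 600 (I = -50*(-12) = 600)
(I + 1425)*(-1469 + O(-3)) = (600 + 1425)*(-1469 - 3) = 2025*(-1472) = -2980800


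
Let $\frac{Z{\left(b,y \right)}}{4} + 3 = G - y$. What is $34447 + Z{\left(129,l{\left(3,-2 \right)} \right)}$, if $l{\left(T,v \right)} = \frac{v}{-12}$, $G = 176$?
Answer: $\frac{105415}{3} \approx 35138.0$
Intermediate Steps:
$l{\left(T,v \right)} = - \frac{v}{12}$ ($l{\left(T,v \right)} = v \left(- \frac{1}{12}\right) = - \frac{v}{12}$)
$Z{\left(b,y \right)} = 692 - 4 y$ ($Z{\left(b,y \right)} = -12 + 4 \left(176 - y\right) = -12 - \left(-704 + 4 y\right) = 692 - 4 y$)
$34447 + Z{\left(129,l{\left(3,-2 \right)} \right)} = 34447 + \left(692 - 4 \left(\left(- \frac{1}{12}\right) \left(-2\right)\right)\right) = 34447 + \left(692 - \frac{2}{3}\right) = 34447 + \frac{2074}{3} = \frac{105415}{3}$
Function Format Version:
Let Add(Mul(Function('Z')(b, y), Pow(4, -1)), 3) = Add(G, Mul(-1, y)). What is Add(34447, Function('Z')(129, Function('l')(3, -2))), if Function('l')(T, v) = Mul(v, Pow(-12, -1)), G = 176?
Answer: Rational(105415, 3) ≈ 35138.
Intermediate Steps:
Function('l')(T, v) = Mul(Rational(-1, 12), v) (Function('l')(T, v) = Mul(v, Rational(-1, 12)) = Mul(Rational(-1, 12), v))
Function('Z')(b, y) = Add(692, Mul(-4, y)) (Function('Z')(b, y) = Add(-12, Mul(4, Add(176, Mul(-1, y)))) = Add(-12, Add(704, Mul(-4, y))) = Add(692, Mul(-4, y)))
Add(34447, Function('Z')(129, Function('l')(3, -2))) = Add(34447, Add(692, Mul(-4, Mul(Rational(-1, 12), -2)))) = Add(34447, Add(692, Mul(-4, Rational(1, 6)))) = Add(34447, Add(692, Rational(-2, 3))) = Add(34447, Rational(2074, 3)) = Rational(105415, 3)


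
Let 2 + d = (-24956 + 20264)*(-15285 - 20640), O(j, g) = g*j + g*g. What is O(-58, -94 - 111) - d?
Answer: -168506183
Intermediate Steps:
O(j, g) = g² + g*j (O(j, g) = g*j + g² = g² + g*j)
d = 168560098 (d = -2 + (-24956 + 20264)*(-15285 - 20640) = -2 - 4692*(-35925) = -2 + 168560100 = 168560098)
O(-58, -94 - 111) - d = (-94 - 111)*((-94 - 111) - 58) - 1*168560098 = -205*(-205 - 58) - 168560098 = -205*(-263) - 168560098 = 53915 - 168560098 = -168506183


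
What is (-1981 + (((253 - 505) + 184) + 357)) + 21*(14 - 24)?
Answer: -1902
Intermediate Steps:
(-1981 + (((253 - 505) + 184) + 357)) + 21*(14 - 24) = (-1981 + ((-252 + 184) + 357)) + 21*(-10) = (-1981 + (-68 + 357)) - 210 = (-1981 + 289) - 210 = -1692 - 210 = -1902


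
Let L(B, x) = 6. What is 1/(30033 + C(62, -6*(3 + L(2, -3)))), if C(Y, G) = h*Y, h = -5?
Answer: 1/29723 ≈ 3.3644e-5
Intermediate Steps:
C(Y, G) = -5*Y
1/(30033 + C(62, -6*(3 + L(2, -3)))) = 1/(30033 - 5*62) = 1/(30033 - 310) = 1/29723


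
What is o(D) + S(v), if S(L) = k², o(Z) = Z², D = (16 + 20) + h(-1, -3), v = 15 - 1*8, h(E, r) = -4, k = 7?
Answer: 1073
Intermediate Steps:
v = 7 (v = 15 - 8 = 7)
D = 32 (D = (16 + 20) - 4 = 36 - 4 = 32)
S(L) = 49 (S(L) = 7² = 49)
o(D) + S(v) = 32² + 49 = 1024 + 49 = 1073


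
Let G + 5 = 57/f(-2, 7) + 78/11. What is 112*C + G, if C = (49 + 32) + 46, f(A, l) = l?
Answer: 1096036/77 ≈ 14234.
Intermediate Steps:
G = 788/77 (G = -5 + (57/7 + 78/11) = -5 + 1173/77 = 788/77 ≈ 10.234)
C = 127 (C = 81 + 46 = 127)
112*C + G = 112*127 + 788/77 = 14224 + 788/77 = 1096036/77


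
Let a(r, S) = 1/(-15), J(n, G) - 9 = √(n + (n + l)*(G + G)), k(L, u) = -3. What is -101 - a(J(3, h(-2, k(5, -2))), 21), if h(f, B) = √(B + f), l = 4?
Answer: -1514/15 ≈ -100.93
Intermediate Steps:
J(n, G) = 9 + √(n + 2*G*(4 + n)) (J(n, G) = 9 + √(n + (n + 4)*(G + G)) = 9 + √(n + (4 + n)*(2*G)) = 9 + √(n + 2*G*(4 + n)))
a(r, S) = -1/15
-101 - a(J(3, h(-2, k(5, -2))), 21) = -101 - 1*(-1/15) = -101 + 1/15 = -1514/15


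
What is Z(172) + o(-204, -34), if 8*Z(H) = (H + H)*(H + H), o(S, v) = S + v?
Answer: 14554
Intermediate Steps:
Z(H) = H**2/2 (Z(H) = ((H + H)*(H + H))/8 = ((2*H)*(2*H))/8 = (4*H**2)/8 = H**2/2)
Z(172) + o(-204, -34) = (1/2)*172**2 + (-204 - 34) = (1/2)*29584 - 238 = 14792 - 238 = 14554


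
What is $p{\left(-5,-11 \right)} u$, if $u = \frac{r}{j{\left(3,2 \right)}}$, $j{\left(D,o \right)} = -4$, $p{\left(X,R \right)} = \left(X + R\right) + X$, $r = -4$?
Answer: $-21$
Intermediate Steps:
$p{\left(X,R \right)} = R + 2 X$ ($p{\left(X,R \right)} = \left(R + X\right) + X = R + 2 X$)
$u = 1$ ($u = - \frac{4}{-4} = \left(-4\right) \left(- \frac{1}{4}\right) = 1$)
$p{\left(-5,-11 \right)} u = \left(-11 + 2 \left(-5\right)\right) 1 = \left(-11 - 10\right) 1 = \left(-21\right) 1 = -21$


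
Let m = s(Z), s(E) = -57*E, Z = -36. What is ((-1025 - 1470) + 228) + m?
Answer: -215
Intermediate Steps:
m = 2052 (m = -57*(-36) = 2052)
((-1025 - 1470) + 228) + m = ((-1025 - 1470) + 228) + 2052 = (-2495 + 228) + 2052 = -2267 + 2052 = -215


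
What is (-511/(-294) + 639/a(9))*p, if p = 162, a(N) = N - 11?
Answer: -360342/7 ≈ -51477.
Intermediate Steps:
a(N) = -11 + N
(-511/(-294) + 639/a(9))*p = (-511/(-294) + 639/(-11 + 9))*162 = (-511*(-1/294) + 639/(-2))*162 = (73/42 + 639*(-½))*162 = (73/42 - 639/2)*162 = -6673/21*162 = -360342/7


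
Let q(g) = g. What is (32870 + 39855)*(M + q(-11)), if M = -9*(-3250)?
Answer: 2126406275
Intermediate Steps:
M = 29250
(32870 + 39855)*(M + q(-11)) = (32870 + 39855)*(29250 - 11) = 72725*29239 = 2126406275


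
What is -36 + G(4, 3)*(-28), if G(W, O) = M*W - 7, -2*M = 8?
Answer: 608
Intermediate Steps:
M = -4 (M = -½*8 = -4)
G(W, O) = -7 - 4*W (G(W, O) = -4*W - 7 = -7 - 4*W)
-36 + G(4, 3)*(-28) = -36 + (-7 - 4*4)*(-28) = -36 + (-7 - 16)*(-28) = -36 - 23*(-28) = -36 + 644 = 608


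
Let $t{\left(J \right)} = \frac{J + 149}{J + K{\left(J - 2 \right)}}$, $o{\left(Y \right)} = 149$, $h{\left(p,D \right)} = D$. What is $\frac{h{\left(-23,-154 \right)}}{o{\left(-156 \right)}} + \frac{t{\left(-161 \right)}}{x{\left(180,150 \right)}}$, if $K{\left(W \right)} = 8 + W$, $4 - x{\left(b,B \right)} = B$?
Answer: $- \frac{1776683}{1718566} \approx -1.0338$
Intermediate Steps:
$x{\left(b,B \right)} = 4 - B$
$t{\left(J \right)} = \frac{149 + J}{6 + 2 J}$ ($t{\left(J \right)} = \frac{J + 149}{J + \left(8 + \left(J - 2\right)\right)} = \frac{149 + J}{J + \left(8 + \left(-2 + J\right)\right)} = \frac{149 + J}{J + \left(6 + J\right)} = \frac{149 + J}{6 + 2 J}$)
$\frac{h{\left(-23,-154 \right)}}{o{\left(-156 \right)}} + \frac{t{\left(-161 \right)}}{x{\left(180,150 \right)}} = - \frac{154}{149} + \frac{\frac{1}{2} \frac{1}{3 - 161} \left(149 - 161\right)}{4 - 150} = \left(-154\right) \frac{1}{149} + \frac{\frac{1}{2} \frac{1}{-158} \left(-12\right)}{4 - 150} = - \frac{154}{149} + \frac{\frac{1}{2} \left(- \frac{1}{158}\right) \left(-12\right)}{-146} = - \frac{154}{149} + \frac{3}{79} \left(- \frac{1}{146}\right) = - \frac{154}{149} - \frac{3}{11534} = - \frac{1776683}{1718566}$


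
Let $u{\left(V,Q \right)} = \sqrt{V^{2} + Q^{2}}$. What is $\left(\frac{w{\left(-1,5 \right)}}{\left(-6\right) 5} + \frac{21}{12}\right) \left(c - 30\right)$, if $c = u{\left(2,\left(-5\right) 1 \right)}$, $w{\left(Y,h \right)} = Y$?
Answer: $- \frac{107}{2} + \frac{107 \sqrt{29}}{60} \approx -43.896$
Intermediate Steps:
$u{\left(V,Q \right)} = \sqrt{Q^{2} + V^{2}}$
$c = \sqrt{29}$ ($c = \sqrt{\left(\left(-5\right) 1\right)^{2} + 2^{2}} = \sqrt{\left(-5\right)^{2} + 4} = \sqrt{25 + 4} = \sqrt{29} \approx 5.3852$)
$\left(\frac{w{\left(-1,5 \right)}}{\left(-6\right) 5} + \frac{21}{12}\right) \left(c - 30\right) = \left(- \frac{1}{\left(-6\right) 5} + \frac{21}{12}\right) \left(\sqrt{29} - 30\right) = \left(- \frac{1}{-30} + 21 \cdot \frac{1}{12}\right) \left(-30 + \sqrt{29}\right) = \left(\left(-1\right) \left(- \frac{1}{30}\right) + \frac{7}{4}\right) \left(-30 + \sqrt{29}\right) = \left(\frac{1}{30} + \frac{7}{4}\right) \left(-30 + \sqrt{29}\right) = \frac{107 \left(-30 + \sqrt{29}\right)}{60} = - \frac{107}{2} + \frac{107 \sqrt{29}}{60}$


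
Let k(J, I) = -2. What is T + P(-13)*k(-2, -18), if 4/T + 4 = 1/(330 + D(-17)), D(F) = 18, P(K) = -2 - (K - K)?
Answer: 4172/1391 ≈ 2.9993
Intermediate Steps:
P(K) = -2 (P(K) = -2 - 1*0 = -2 + 0 = -2)
T = -1392/1391 (T = 4/(-4 + 1/(330 + 18)) = 4/(-4 + 1/348) = 4/(-1391/348) = 4*(-348/1391) = -1392/1391 ≈ -1.0007)
T + P(-13)*k(-2, -18) = -1392/1391 - 2*(-2) = -1392/1391 + 4 = 4172/1391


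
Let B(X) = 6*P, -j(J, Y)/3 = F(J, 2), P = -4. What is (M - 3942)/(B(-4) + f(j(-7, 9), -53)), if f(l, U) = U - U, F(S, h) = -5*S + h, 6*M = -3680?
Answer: 6833/36 ≈ 189.81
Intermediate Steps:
M = -1840/3 (M = (⅙)*(-3680) = -1840/3 ≈ -613.33)
F(S, h) = h - 5*S
j(J, Y) = -6 + 15*J (j(J, Y) = -3*(2 - 5*J) = -6 + 15*J)
f(l, U) = 0
B(X) = -24 (B(X) = 6*(-4) = -24)
(M - 3942)/(B(-4) + f(j(-7, 9), -53)) = (-1840/3 - 3942)/(-24 + 0) = -13666/3/(-24) = -13666/3*(-1/24) = 6833/36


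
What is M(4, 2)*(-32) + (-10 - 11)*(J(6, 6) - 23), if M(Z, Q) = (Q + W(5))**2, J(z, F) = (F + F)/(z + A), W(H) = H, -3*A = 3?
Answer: -5677/5 ≈ -1135.4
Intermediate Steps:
A = -1 (A = -1/3*3 = -1)
J(z, F) = 2*F/(-1 + z) (J(z, F) = (F + F)/(z - 1) = (2*F)/(-1 + z) = 2*F/(-1 + z))
M(Z, Q) = (5 + Q)**2 (M(Z, Q) = (Q + 5)**2 = (5 + Q)**2)
M(4, 2)*(-32) + (-10 - 11)*(J(6, 6) - 23) = (5 + 2)**2*(-32) + (-10 - 11)*(2*6/(-1 + 6) - 23) = 7**2*(-32) - 21*(2*6/5 - 23) = 49*(-32) - 21*(2*6*(1/5) - 23) = -1568 - 21*(12/5 - 23) = -1568 - 21*(-103/5) = -1568 + 2163/5 = -5677/5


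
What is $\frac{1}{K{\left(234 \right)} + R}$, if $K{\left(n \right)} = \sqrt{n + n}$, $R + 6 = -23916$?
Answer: $- \frac{1329}{31792312} - \frac{\sqrt{13}}{95376936} \approx -4.184 \cdot 10^{-5}$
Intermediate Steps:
$R = -23922$ ($R = -6 - 23916 = -23922$)
$K{\left(n \right)} = \sqrt{2} \sqrt{n}$ ($K{\left(n \right)} = \sqrt{2 n} = \sqrt{2} \sqrt{n}$)
$\frac{1}{K{\left(234 \right)} + R} = \frac{1}{\sqrt{2} \sqrt{234} - 23922} = \frac{1}{\sqrt{2} \cdot 3 \sqrt{26} - 23922} = \frac{1}{6 \sqrt{13} - 23922} = \frac{1}{-23922 + 6 \sqrt{13}}$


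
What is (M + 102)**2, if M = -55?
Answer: 2209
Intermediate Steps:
(M + 102)**2 = (-55 + 102)**2 = 47**2 = 2209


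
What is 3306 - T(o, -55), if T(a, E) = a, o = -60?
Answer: 3366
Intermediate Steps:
3306 - T(o, -55) = 3306 - 1*(-60) = 3306 + 60 = 3366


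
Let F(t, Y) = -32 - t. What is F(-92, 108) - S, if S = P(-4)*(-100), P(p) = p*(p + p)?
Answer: 3260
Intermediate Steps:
P(p) = 2*p² (P(p) = p*(2*p) = 2*p²)
S = -3200 (S = (2*(-4)²)*(-100) = (2*16)*(-100) = 32*(-100) = -3200)
F(-92, 108) - S = (-32 - 1*(-92)) - 1*(-3200) = (-32 + 92) + 3200 = 60 + 3200 = 3260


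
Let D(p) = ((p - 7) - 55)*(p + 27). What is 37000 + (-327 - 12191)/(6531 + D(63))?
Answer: 244964482/6621 ≈ 36998.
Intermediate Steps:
D(p) = (-62 + p)*(27 + p) (D(p) = ((-7 + p) - 55)*(27 + p) = (-62 + p)*(27 + p))
37000 + (-327 - 12191)/(6531 + D(63)) = 37000 + (-327 - 12191)/(6531 + (-1674 + 63² - 35*63)) = 37000 - 12518/(6531 + (-1674 + 3969 - 2205)) = 37000 - 12518/(6531 + 90) = 37000 - 12518/6621 = 244964482/6621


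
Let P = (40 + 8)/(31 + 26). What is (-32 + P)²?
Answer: 350464/361 ≈ 970.81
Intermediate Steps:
P = 16/19 (P = 48/57 = 48*(1/57) = 16/19 ≈ 0.84210)
(-32 + P)² = (-32 + 16/19)² = (-592/19)² = 350464/361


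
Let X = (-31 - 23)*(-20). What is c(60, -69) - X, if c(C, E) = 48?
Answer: -1032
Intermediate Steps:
X = 1080 (X = -54*(-20) = 1080)
c(60, -69) - X = 48 - 1*1080 = 48 - 1080 = -1032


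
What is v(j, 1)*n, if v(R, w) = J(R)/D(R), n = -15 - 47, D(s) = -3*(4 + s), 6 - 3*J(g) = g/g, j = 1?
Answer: 62/9 ≈ 6.8889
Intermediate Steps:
J(g) = 5/3 (J(g) = 2 - g/(3*g) = 2 - ⅓*1 = 2 - ⅓ = 5/3)
D(s) = -12 - 3*s
n = -62
v(R, w) = 5/(3*(-12 - 3*R))
v(j, 1)*n = -5/(36 + 9*1)*(-62) = -5/(36 + 9)*(-62) = -5/45*(-62) = -5*1/45*(-62) = -⅑*(-62) = 62/9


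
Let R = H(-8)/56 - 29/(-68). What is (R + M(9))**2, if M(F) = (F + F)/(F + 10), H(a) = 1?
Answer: 633679929/327175744 ≈ 1.9368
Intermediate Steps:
R = 423/952 (R = 1/56 - 29/(-68) = 1*(1/56) - 29*(-1/68) = 1/56 + 29/68 = 423/952 ≈ 0.44433)
M(F) = 2*F/(10 + F) (M(F) = (2*F)/(10 + F) = 2*F/(10 + F))
(R + M(9))**2 = (423/952 + 2*9/(10 + 9))**2 = (423/952 + 2*9/19)**2 = (423/952 + 2*9*(1/19))**2 = (423/952 + 18/19)**2 = (25173/18088)**2 = 633679929/327175744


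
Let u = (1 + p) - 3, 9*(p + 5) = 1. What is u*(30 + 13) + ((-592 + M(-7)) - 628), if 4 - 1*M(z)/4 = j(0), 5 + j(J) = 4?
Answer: -13466/9 ≈ -1496.2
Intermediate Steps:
p = -44/9 (p = -5 + (1/9)*1 = -5 + 1/9 = -44/9 ≈ -4.8889)
j(J) = -1 (j(J) = -5 + 4 = -1)
M(z) = 20 (M(z) = 16 - 4*(-1) = 16 + 4 = 20)
u = -62/9 (u = (1 - 44/9) - 3 = -35/9 - 3 = -62/9 ≈ -6.8889)
u*(30 + 13) + ((-592 + M(-7)) - 628) = -62*(30 + 13)/9 + ((-592 + 20) - 628) = -62/9*43 + (-572 - 628) = -2666/9 - 1200 = -13466/9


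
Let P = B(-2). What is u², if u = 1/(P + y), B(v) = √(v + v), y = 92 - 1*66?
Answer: (13 - I)²/115600 ≈ 0.0014533 - 0.00022491*I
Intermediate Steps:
y = 26 (y = 92 - 66 = 26)
B(v) = √2*√v (B(v) = √(2*v) = √2*√v)
P = 2*I (P = √2*√(-2) = √2*(I*√2) = 2*I ≈ 2.0*I)
u = (26 - 2*I)/680 (u = 1/(2*I + 26) = 1/(26 + 2*I) = (26 - 2*I)/680 ≈ 0.038235 - 0.0029412*I)
u² = (13/340 - I/340)²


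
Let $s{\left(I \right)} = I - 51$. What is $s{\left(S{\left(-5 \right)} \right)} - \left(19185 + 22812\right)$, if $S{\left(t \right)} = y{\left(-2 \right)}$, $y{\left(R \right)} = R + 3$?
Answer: $-42047$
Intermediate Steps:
$y{\left(R \right)} = 3 + R$
$S{\left(t \right)} = 1$ ($S{\left(t \right)} = 3 - 2 = 1$)
$s{\left(I \right)} = -51 + I$ ($s{\left(I \right)} = I - 51 = -51 + I$)
$s{\left(S{\left(-5 \right)} \right)} - \left(19185 + 22812\right) = \left(-51 + 1\right) - \left(19185 + 22812\right) = -50 - 41997 = -42047$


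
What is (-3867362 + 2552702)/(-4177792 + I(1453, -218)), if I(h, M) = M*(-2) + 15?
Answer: 438220/1392447 ≈ 0.31471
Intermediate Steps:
I(h, M) = 15 - 2*M (I(h, M) = -2*M + 15 = 15 - 2*M)
(-3867362 + 2552702)/(-4177792 + I(1453, -218)) = (-3867362 + 2552702)/(-4177792 + (15 - 2*(-218))) = -1314660/(-4177792 + (15 + 436)) = -1314660/(-4177792 + 451) = -1314660/(-4177341) = -1314660*(-1/4177341) = 438220/1392447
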